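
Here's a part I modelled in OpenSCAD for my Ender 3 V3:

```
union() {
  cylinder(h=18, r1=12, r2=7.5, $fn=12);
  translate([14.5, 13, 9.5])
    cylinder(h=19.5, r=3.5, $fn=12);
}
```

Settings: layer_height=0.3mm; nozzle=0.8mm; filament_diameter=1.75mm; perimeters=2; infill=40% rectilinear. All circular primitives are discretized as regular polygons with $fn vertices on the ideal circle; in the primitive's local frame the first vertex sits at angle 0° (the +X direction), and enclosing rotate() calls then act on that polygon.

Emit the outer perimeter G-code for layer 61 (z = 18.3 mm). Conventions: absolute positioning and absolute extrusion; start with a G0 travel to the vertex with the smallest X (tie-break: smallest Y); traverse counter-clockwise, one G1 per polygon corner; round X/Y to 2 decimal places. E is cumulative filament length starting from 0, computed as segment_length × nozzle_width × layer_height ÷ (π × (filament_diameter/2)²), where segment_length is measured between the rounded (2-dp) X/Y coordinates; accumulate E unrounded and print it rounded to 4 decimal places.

At z = 18.3 mm: the cone is absent (z outside [0, 18]); the r=3.5 cylinder at (14.5, 13) contributes a regular 12-gon of circumradius 3.5; Combining (union): only the r=3.5 cylinder at (14.5, 13) is present, so the union is just that shape — 1 connected region. The outline is a single polygon with 12 vertices. Extrusion per mm of travel: 0.8 × 0.3 / (π × 0.875²) = 0.099780. Accumulating E over each segment gives final E = 2.1689.

G0 X11.00 Y13.00 Z18.30
G1 X11.47 Y11.25 E0.1808
G1 X12.75 Y9.97 E0.3614
G1 X14.50 Y9.50 E0.5422
G1 X16.25 Y9.97 E0.7230
G1 X17.53 Y11.25 E0.9037
G1 X18.00 Y13.00 E1.0845
G1 X17.53 Y14.75 E1.2653
G1 X16.25 Y16.03 E1.4459
G1 X14.50 Y16.50 E1.6267
G1 X12.75 Y16.03 E1.8075
G1 X11.47 Y14.75 E1.9881
G1 X11.00 Y13.00 E2.1689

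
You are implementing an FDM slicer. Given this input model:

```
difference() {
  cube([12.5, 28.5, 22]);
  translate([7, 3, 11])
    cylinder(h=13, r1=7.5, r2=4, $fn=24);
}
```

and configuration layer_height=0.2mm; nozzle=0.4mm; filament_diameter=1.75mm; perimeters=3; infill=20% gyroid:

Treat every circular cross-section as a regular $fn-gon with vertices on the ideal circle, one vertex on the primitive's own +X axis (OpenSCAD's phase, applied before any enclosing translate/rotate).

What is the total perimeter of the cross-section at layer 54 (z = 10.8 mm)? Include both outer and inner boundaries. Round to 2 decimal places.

At z = 10.8 mm: the cube (footprint 12.5×28.5) is included at this height (perimeter 82.00 mm); the cone at (7, 3) is not intersected at this z (z outside [11, 24]); Taking the first minus the rest: none of the subtracted shapes is present at this height, so the 12.5×28.5 cube is unchanged — boundary = 82.00 mm. Overall, the cross-section is a single solid region. Total boundary length (outer) = 82.00 mm.

82.00 mm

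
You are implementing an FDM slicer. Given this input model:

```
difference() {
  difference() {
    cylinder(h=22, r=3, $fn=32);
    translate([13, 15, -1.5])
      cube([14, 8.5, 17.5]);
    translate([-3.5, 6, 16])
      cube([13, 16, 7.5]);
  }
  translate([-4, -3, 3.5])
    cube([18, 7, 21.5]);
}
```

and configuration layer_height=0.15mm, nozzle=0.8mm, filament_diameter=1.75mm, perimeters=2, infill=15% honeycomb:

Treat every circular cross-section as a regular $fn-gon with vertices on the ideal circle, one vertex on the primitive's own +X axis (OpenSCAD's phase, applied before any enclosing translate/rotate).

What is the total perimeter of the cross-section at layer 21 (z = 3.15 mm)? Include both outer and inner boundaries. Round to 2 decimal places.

18.82 mm

At z = 3.15 mm: the cylinder: section is a regular 32-gon, circumradius r=3 (perimeter = 2·32·3.000·sin(180°/32) = 18.82 mm); the cube at (13, 15) (footprint 14×8.5) is included at this height (perimeter 45.00 mm); the cube at (-3.5, 6) is not intersected at this z (z outside [16, 23.5]); Taking the first minus the rest: starting from the r=3 cylinder, the 14×8.5 cube at (13, 15) misses the remaining region (no effect) — boundary = 18.82 mm; the cube at (-4, -3) does not reach this height (z outside [3.5, 25]); Taking the first minus the rest: none of the subtracted shapes is present at this height, so that combined region is unchanged — boundary = 18.82 mm. Overall, the cross-section is a single solid region. Total boundary length (outer) = 18.82 mm.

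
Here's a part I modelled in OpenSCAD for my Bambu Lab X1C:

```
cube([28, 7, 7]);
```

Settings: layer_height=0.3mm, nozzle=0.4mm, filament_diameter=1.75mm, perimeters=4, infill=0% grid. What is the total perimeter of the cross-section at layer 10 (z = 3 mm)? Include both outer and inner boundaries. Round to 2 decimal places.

At z = 3 mm: the cube (footprint 28×7) is included at this height (perimeter 70.00 mm). Overall, the cross-section is a single solid region. Total boundary length (outer) = 70.00 mm.

70.00 mm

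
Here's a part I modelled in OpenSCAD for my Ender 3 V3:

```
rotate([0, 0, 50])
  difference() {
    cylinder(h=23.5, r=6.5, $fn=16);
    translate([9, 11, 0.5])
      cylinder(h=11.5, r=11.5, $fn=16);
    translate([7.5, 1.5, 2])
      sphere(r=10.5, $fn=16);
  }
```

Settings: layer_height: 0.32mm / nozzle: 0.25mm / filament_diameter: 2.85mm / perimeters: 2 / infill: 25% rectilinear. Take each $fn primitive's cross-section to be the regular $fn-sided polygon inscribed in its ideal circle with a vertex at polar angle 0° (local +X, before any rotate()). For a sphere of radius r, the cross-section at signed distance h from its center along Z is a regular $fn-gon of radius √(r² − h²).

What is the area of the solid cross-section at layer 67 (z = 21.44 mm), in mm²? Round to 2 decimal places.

At z = 21.44 mm: the r=6.5 cylinder contributes a regular 16-gon of circumradius 6.5 (area = (16/2)·6.500²·sin(360°/16) = 129.35 mm²); the cylinder at (9, 11) is not intersected at this z (z outside [0.5, 12]); the sphere at (7.5, 1.5) does not reach this height (|z−center|=19.440 > r=10.5); After the difference (first − rest): none of the subtracted shapes is present at this height, so the r=6.5 cylinder is unchanged — area = 129.35 mm²; (whole slice rotated 50° about Z — lengths, areas and connectivity unchanged). Overall, the cross-section is a single solid region. Net area = 129.35 mm².

129.35 mm²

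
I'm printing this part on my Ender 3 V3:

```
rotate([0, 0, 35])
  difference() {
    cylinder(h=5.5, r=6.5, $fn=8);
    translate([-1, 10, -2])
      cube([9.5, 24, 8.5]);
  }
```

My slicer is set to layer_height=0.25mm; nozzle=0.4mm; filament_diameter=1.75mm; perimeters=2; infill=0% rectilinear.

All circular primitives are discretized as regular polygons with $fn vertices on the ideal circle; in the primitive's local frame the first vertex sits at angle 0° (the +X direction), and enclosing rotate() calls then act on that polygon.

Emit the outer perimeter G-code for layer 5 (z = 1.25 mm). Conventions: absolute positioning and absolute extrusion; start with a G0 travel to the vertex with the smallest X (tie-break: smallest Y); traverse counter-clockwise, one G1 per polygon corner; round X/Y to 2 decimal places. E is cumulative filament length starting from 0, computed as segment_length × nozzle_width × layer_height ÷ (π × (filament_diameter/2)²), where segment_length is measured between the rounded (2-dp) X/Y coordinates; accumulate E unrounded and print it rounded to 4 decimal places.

G0 X-6.40 Y1.13 Z1.25
G1 X-5.32 Y-3.73 E0.2070
G1 X-1.13 Y-6.40 E0.4135
G1 X3.73 Y-5.32 E0.6205
G1 X6.40 Y-1.13 E0.8271
G1 X5.32 Y3.73 E1.0341
G1 X1.13 Y6.40 E1.2406
G1 X-3.73 Y5.32 E1.4476
G1 X-6.40 Y1.13 E1.6542

At z = 1.25 mm: the cylinder: section is a regular 8-gon, circumradius r=6.5; the cube at (-1, 10) is present — its section is the full 9.5×24 rectangle; After the difference (first − rest): starting from the r=6.5 cylinder, the 9.5×24 cube at (-1, 10) misses the remaining region (no effect) — 1 connected region; (rotated 35° about Z; rotation is an isometry so areas/perimeters/island counts are preserved). The outline is a single polygon with 8 vertices. Extrusion per mm of travel: 0.4 × 0.25 / (π × 0.875²) = 0.041575. Accumulating E over each segment gives final E = 1.6542.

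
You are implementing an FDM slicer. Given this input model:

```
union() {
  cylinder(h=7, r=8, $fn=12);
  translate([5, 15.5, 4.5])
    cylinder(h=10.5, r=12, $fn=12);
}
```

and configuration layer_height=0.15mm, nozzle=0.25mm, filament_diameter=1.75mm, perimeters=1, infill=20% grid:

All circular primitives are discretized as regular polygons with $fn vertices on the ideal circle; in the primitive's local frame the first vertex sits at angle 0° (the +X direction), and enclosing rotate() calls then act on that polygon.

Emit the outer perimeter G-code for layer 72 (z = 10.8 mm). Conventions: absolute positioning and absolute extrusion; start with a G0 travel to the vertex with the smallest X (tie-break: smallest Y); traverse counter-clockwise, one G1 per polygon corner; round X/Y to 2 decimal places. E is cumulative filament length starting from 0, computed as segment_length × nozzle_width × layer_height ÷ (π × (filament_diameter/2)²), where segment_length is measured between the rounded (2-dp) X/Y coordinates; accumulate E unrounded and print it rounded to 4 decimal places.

At z = 10.8 mm: the cylinder is not intersected at this z (z outside [0, 7]); the r=12 cylinder at (5, 15.5) contributes a regular 12-gon of circumradius 12; Merging all regions: only the r=12 cylinder at (5, 15.5) is present, so the union is just that shape — 1 connected region. The outline is a single polygon with 12 vertices. Extrusion per mm of travel: 0.25 × 0.15 / (π × 0.875²) = 0.015591. Accumulating E over each segment gives final E = 1.1620.

G0 X-7.00 Y15.50 Z10.80
G1 X-5.39 Y9.50 E0.0969
G1 X-1.00 Y5.11 E0.1936
G1 X5.00 Y3.50 E0.2905
G1 X11.00 Y5.11 E0.3874
G1 X15.39 Y9.50 E0.4841
G1 X17.00 Y15.50 E0.5810
G1 X15.39 Y21.50 E0.6779
G1 X11.00 Y25.89 E0.7746
G1 X5.00 Y27.50 E0.8715
G1 X-1.00 Y25.89 E0.9684
G1 X-5.39 Y21.50 E1.0651
G1 X-7.00 Y15.50 E1.1620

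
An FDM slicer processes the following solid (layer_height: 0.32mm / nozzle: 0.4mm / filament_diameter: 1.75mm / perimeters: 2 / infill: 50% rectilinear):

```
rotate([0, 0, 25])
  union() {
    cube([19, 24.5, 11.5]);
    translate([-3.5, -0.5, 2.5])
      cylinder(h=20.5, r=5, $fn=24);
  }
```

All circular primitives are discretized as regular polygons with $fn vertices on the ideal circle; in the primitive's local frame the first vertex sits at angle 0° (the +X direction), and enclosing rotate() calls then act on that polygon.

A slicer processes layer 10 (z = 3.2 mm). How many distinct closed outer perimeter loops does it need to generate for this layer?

1

At z = 3.2 mm: the cube is present — its section is the full 19×24.5 rectangle; the r=5 cylinder at (-3.5, -0.5) contributes a regular 24-gon of circumradius 5; Merging all regions: the regions partially overlap (shared area 2.85 mm²), so overlapping operands fuse into one piece — 1 connected region; (rotated 25° about Z; rotation is an isometry so areas/perimeters/island counts are preserved). The result has 1 disconnected region.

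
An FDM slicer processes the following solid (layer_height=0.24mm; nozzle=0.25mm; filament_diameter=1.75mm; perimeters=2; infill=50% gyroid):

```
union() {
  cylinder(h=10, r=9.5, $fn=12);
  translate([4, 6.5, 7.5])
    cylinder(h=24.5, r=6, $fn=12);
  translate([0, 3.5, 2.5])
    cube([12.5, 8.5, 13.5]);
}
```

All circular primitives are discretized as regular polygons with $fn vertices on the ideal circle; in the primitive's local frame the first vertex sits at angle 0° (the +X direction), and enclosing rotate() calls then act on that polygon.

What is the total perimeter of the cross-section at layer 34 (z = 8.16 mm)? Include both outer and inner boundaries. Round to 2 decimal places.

74.53 mm

At z = 8.16 mm: the r=9.5 cylinder gives a regular 12-gon of circumradius 9.5 (constant along its height) (perimeter = 2·12·9.500·sin(180°/12) = 59.01 mm); the r=6 cylinder at (4, 6.5) gives a regular 12-gon of circumradius 6 (constant along its height) (perimeter = 2·12·6.000·sin(180°/12) = 37.27 mm); the cube at (0, 3.5) (footprint 12.5×8.5) is included at this height (perimeter 42.00 mm); Merging all regions: the regions partially overlap (shared area 142.07 mm²), so the edge portions inside another operand are dropped and the merged outline is re-measured after clipping — boundary = 74.53 mm. Overall, the cross-section is a single solid region. Total boundary length (outer) = 74.53 mm.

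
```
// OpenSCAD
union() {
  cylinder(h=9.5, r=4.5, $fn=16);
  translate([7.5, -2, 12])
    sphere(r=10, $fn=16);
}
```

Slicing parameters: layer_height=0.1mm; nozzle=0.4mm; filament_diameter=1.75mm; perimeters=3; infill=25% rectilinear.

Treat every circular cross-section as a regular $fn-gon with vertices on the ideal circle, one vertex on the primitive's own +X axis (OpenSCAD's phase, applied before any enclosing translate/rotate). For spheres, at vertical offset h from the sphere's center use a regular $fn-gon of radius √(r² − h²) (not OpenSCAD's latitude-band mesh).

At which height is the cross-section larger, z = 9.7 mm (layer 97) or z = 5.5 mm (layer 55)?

layer 97 (z = 9.7 mm)

Layer 97 (z = 9.7): the cylinder is not intersected at this z (z outside [0, 9.5]); the r=10 sphere at (7.5, -2) slices to a regular 16-gon of circumradius 9.732 (√(r²−h²) with h=2.3 from center) (area = (16/2)·9.732²·sin(360°/16) = 289.95 mm²); Taking the union: only the r=10 sphere at (7.5, -2) is present, so the union is just that shape — area = 289.95 mm². So its area = 289.95 mm². Layer 55 (z = 5.5): the r=4.5 cylinder contributes a regular 16-gon of circumradius 4.5 (area = (16/2)·4.500²·sin(360°/16) = 61.99 mm²); the r=10 sphere at (7.5, -2) contributes a regular 16-gon of circumradius √(10²−6.5²) = 7.599 (area = (16/2)·7.599²·sin(360°/16) = 176.80 mm²); Taking the union: the regions partially overlap — summed areas 238.79 mm² minus the doubly-counted overlap 24.87 mm² gives 213.93 mm² — area = 213.93 mm². So its area = 213.93 mm². Layer 97 is larger (289.95 vs 213.93 mm²).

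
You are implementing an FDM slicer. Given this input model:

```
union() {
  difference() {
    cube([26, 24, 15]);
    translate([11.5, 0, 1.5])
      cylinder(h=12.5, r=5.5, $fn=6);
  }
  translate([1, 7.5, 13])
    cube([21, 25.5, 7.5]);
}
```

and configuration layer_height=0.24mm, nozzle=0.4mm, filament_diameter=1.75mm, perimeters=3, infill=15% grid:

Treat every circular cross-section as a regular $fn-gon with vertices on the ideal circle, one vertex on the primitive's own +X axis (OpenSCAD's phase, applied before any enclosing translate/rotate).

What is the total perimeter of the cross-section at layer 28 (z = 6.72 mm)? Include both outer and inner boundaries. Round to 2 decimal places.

105.50 mm

At z = 6.72 mm: the cube is present — its section is the full 26×24 rectangle (perimeter 100.00 mm); the r=5.5 cylinder at (11.5, 0) gives a regular 6-gon of circumradius 5.5 (constant along its height) (perimeter = 2·6·5.500·sin(180°/6) = 33.00 mm); After the difference (first − rest): starting from the 26×24 cube, the r=5.5 cylinder at (11.5, 0) partially overlaps it — only the 39.30 mm² overlap (of its 78.59 mm²) is removed, clipping the outline — boundary = 105.50 mm; the cube at (1, 7.5) does not reach this height (z outside [13, 20.5]); Merging all regions: only the result so far is present, so the union is just that shape — boundary = 105.50 mm. Overall, the cross-section is a single solid region. Total boundary length (outer) = 105.50 mm.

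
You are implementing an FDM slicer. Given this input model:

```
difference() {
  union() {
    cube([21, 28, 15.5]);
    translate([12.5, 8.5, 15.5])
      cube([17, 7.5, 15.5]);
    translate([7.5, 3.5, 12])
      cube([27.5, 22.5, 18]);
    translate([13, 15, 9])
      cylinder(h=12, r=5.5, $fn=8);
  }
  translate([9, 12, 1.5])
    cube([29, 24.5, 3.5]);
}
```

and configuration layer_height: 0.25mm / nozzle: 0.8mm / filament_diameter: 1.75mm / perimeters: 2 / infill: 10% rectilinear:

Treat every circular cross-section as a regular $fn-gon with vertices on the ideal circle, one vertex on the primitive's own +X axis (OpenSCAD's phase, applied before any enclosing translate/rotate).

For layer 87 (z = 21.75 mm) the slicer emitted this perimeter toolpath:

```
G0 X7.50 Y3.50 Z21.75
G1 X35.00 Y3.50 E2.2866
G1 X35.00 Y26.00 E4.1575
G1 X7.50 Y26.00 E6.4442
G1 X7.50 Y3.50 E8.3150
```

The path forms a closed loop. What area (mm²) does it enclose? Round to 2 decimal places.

Apply the shoelace formula to the sequence of (X, Y) vertices; enclosed area = 618.75 mm².

618.75 mm²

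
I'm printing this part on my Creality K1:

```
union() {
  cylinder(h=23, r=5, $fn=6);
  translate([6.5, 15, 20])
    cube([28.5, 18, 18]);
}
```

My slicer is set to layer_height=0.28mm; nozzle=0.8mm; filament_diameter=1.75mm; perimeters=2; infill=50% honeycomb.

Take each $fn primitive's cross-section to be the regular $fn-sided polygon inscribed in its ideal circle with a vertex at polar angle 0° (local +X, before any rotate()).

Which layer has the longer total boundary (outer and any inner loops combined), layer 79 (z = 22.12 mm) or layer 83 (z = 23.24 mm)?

Layer 79 (z = 22.12): the cylinder: section is a regular 6-gon, circumradius r=5 (perimeter = 2·6·5.000·sin(180°/6) = 30.00 mm); the 28.5×18 cube at (6.5, 15) contributes its full rectangle (perimeter 93.00 mm); Combining (union): the 2 present regions are separate (no shared area or edge), so areas and boundary lengths simply add and each stays a separate island — boundary = 123.00 mm. So its perimeter = 123.00 mm. Layer 83 (z = 23.24): the cylinder does not reach this height (z outside [0, 23]); the cube at (6.5, 15) (footprint 28.5×18) is included at this height (perimeter 93.00 mm); Merging all regions: only the 28.5×18 cube at (6.5, 15) is present, so the union is just that shape — boundary = 93.00 mm. So its perimeter = 93.00 mm. Layer 79 is larger (123.00 vs 93.00 mm).

layer 79 (z = 22.12 mm)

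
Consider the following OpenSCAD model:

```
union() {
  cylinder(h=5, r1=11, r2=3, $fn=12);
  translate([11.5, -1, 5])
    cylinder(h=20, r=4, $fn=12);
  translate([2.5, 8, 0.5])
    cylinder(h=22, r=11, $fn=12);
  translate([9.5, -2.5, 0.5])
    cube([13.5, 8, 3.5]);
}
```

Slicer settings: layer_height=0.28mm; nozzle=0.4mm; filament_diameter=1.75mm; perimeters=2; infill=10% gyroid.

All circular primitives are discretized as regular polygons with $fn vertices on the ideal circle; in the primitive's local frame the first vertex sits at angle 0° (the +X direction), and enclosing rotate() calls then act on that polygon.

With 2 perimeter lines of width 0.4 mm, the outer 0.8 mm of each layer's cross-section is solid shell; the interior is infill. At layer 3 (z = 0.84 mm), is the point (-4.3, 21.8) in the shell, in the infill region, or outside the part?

outside

At z = 0.84 mm: the cone contributes a regular 12-gon of circumradius 9.656 (interpolated between r1=11 and r2=3 at t=0.168); the cylinder at (11.5, -1) does not reach this height (z outside [5, 25]); the cylinder at (2.5, 8): section is a regular 12-gon, circumradius r=11; the cube at (9.5, -2.5) (footprint 13.5×8) is included at this height; Merging all regions: the regions partially overlap (shared area 166.93 mm²), so overlapping operands fuse into one piece — 1 connected region. Overall, the cross-section is a single solid region. The nearest boundary edge runs (-7.03, 13.50)→(-3.00, 17.53); distance from the point to it = 4.47 mm. The point is not inside any of the regions above, so it lies outside the cross-section (4.47 mm from the nearest boundary).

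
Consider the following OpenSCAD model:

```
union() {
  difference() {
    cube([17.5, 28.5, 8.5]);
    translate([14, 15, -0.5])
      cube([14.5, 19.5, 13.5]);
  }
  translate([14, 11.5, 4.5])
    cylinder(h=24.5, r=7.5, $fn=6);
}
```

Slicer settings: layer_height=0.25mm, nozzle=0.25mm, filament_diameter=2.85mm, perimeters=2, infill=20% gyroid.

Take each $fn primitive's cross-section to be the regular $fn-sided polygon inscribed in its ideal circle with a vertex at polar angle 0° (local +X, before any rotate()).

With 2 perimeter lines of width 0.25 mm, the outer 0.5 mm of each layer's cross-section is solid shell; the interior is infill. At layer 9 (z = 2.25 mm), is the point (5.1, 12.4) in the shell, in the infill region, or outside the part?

At z = 2.25 mm: the 17.5×28.5 cube contributes its full rectangle; the 14.5×19.5 cube at (14, 15) contributes its full rectangle; Subtracting the remaining from the first: starting from the 17.5×28.5 cube, the 14.5×19.5 cube at (14, 15) partially overlaps it — only the 47.25 mm² overlap (of its 282.75 mm²) is removed, clipping the outline — 1 connected region; the cylinder at (14, 11.5) is absent (z outside [4.5, 29]); Taking the union: only the result so far is present, so the union is just that shape — 1 connected region. Overall, the cross-section is a single solid region. The nearest boundary edge runs (0.00, 0.00)→(0.00, 28.50); distance from the point to it = 5.10 mm. The point is inside the cross-section and 5.10 mm from the nearest boundary — more than the 0.5 mm shell width (2 × 0.25), so it's in the infill interior.

infill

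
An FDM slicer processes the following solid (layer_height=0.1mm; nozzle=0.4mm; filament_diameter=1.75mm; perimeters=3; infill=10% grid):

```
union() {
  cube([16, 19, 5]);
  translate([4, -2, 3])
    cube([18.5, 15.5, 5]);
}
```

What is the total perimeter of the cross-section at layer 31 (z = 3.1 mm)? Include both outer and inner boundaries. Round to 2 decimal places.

At z = 3.1 mm: the 16×19 cube contributes its full rectangle (perimeter 70.00 mm); the 18.5×15.5 cube at (4, -2) contributes its full rectangle (perimeter 68.00 mm); Taking the union: the regions partially overlap (shared area 162.00 mm²), so the edge portions inside another operand are dropped and the merged outline is re-measured after clipping — boundary = 87.00 mm. Overall, the cross-section is a single solid region. Total boundary length (outer) = 87.00 mm.

87.00 mm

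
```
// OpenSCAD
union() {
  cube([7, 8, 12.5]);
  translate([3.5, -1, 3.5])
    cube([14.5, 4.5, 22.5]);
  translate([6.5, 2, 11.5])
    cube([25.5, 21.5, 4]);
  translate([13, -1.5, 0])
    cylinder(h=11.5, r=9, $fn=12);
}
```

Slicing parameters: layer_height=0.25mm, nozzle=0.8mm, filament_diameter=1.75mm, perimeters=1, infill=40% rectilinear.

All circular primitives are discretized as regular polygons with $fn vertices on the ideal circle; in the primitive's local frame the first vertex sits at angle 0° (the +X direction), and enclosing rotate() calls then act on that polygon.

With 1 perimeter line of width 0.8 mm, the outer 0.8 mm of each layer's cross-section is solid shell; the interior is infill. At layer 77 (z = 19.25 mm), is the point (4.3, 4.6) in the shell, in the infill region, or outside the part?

outside

At z = 19.25 mm: the cube is absent (z outside [0, 12.5]); the 14.5×4.5 cube at (3.5, -1) contributes its full rectangle; the cube at (6.5, 2) does not reach this height (z outside [11.5, 15.5]); the cylinder at (13, -1.5) does not reach this height (z outside [0, 11.5]); Merging all regions: only the 14.5×4.5 cube at (3.5, -1) is present, so the union is just that shape — 1 connected region. Overall, the cross-section is a single solid region. The nearest boundary edge runs (18.00, 3.50)→(3.50, 3.50); distance from the point to it = 1.10 mm. The point is not inside any of the regions above, so it lies outside the cross-section (1.10 mm from the nearest boundary).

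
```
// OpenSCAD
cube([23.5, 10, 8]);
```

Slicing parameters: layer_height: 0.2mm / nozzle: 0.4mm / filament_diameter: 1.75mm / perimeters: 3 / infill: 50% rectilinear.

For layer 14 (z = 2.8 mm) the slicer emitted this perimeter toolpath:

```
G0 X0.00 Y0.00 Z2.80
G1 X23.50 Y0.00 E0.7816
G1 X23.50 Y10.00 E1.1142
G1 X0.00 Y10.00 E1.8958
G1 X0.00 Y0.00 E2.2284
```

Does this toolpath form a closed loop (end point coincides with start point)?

yes

Start point (G0): (0.00, 0.00). End point (last G1): the path returns to the start — closed.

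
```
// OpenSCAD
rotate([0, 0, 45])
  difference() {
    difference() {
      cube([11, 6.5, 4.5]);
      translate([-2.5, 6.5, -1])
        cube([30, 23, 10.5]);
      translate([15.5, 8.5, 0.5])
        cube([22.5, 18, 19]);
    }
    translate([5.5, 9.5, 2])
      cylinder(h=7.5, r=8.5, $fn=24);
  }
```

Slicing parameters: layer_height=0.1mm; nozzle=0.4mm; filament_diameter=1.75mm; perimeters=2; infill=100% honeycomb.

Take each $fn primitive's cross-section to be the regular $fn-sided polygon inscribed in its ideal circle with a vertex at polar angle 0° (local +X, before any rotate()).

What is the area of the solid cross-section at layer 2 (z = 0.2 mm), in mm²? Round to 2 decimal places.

71.50 mm²

At z = 0.2 mm: the cube is present — its section is the full 11×6.5 rectangle (area 71.50 mm²); the cube at (-2.5, 6.5) is present — its section is the full 30×23 rectangle (area 690.00 mm²); the cube at (15.5, 8.5) is not intersected at this z (z outside [0.5, 19.5]); Subtracting the remaining from the first: starting from the 11×6.5 cube (71.50 mm²), the 30×23 cube at (-2.5, 6.5) misses the remaining region (no effect) — area = 71.50 mm²; the cylinder at (5.5, 9.5) is absent (z outside [2, 9.5]); Subtracting the remaining from the first: none of the subtracted shapes is present at this height, so that combined region is unchanged — area = 71.50 mm²; (whole slice rotated 45° about Z — lengths, areas and connectivity unchanged). Overall, the cross-section is a single solid region. Net area = 71.50 mm².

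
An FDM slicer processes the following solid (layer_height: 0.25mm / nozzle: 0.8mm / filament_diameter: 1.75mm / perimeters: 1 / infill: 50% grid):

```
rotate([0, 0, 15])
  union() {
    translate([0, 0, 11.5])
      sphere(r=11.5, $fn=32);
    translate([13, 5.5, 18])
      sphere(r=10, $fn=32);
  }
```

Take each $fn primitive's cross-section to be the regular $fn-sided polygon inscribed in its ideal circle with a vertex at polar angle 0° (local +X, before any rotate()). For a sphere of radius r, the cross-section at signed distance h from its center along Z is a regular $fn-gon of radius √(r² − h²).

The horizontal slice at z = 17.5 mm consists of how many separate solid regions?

1

At z = 17.5 mm: the sphere: section is a regular 32-gon, circumradius = √(r²−h²) = √(11.5²−6²) = 9.811; the r=10 sphere at (13, 5.5) contributes a regular 32-gon of circumradius √(10²−0.5²) = 9.987; Merging all regions: the regions partially overlap (shared area 53.33 mm²), so overlapping operands fuse into one piece — 1 connected region; (rotated 15° about Z; rotation is an isometry so areas/perimeters/island counts are preserved). The result has 1 disconnected region.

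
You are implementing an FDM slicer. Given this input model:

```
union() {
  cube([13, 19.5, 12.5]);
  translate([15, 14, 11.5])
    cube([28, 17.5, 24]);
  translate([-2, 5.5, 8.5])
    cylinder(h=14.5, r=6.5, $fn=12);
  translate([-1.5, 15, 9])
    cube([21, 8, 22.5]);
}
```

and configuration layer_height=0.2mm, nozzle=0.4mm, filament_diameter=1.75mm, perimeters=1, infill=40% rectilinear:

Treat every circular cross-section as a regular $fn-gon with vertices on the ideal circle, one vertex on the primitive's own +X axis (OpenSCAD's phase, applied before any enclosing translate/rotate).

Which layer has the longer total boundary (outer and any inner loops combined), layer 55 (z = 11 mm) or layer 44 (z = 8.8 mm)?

layer 55 (z = 11 mm)

Layer 55 (z = 11): the 13×19.5 cube contributes its full rectangle (perimeter 65.00 mm); the cube at (15, 14) does not reach this height (z outside [11.5, 35.5]); the cylinder at (-2, 5.5): section is a regular 12-gon, circumradius r=6.5 (perimeter = 2·12·6.500·sin(180°/12) = 40.38 mm); the 21×8 cube at (-1.5, 15) contributes its full rectangle (perimeter 58.00 mm); Taking the union: the regions partially overlap (shared area 96.57 mm²), so the edge portions inside another operand are dropped and the merged outline is re-measured after clipping — boundary = 100.96 mm. So its perimeter = 100.96 mm. Layer 44 (z = 8.8): the 13×19.5 cube contributes its full rectangle (perimeter 65.00 mm); the cube at (15, 14) is absent (z outside [11.5, 35.5]); the r=6.5 cylinder at (-2, 5.5) contributes a regular 12-gon of circumradius 6.5 (perimeter = 2·12·6.500·sin(180°/12) = 40.38 mm); the cube at (-1.5, 15) is not intersected at this z (z outside [9, 31.5]); Taking the union: the regions partially overlap (shared area 38.07 mm²), so the edge portions inside another operand are dropped and the merged outline is re-measured after clipping — boundary = 77.96 mm. So its perimeter = 77.96 mm. Layer 55 is larger (100.96 vs 77.96 mm).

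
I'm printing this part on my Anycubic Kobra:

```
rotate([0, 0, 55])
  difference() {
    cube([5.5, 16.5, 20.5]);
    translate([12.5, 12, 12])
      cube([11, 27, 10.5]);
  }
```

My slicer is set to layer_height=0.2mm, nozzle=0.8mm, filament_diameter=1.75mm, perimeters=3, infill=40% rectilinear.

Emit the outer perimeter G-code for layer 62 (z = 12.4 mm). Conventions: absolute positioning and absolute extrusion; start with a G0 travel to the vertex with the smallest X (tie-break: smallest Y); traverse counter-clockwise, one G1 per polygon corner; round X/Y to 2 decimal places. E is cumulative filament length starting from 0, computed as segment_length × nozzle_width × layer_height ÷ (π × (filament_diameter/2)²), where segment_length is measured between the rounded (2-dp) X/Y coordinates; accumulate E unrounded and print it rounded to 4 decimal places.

At z = 12.4 mm: the cube is present — its section is the full 5.5×16.5 rectangle; the cube at (12.5, 12) is present — its section is the full 11×27 rectangle; Taking the first minus the rest: starting from the 5.5×16.5 cube, the 11×27 cube at (12.5, 12) misses the remaining region (no effect) — 1 connected region; (rotated 55° about Z; rotation is an isometry so areas/perimeters/island counts are preserved). The outline is a single polygon with 4 vertices. Extrusion per mm of travel: 0.8 × 0.2 / (π × 0.875²) = 0.066520. Accumulating E over each segment gives final E = 2.9270.

G0 X-13.52 Y9.46 Z12.40
G1 X0.00 Y0.00 E1.0976
G1 X3.15 Y4.51 E1.4636
G1 X-10.36 Y13.97 E2.5607
G1 X-13.52 Y9.46 E2.9270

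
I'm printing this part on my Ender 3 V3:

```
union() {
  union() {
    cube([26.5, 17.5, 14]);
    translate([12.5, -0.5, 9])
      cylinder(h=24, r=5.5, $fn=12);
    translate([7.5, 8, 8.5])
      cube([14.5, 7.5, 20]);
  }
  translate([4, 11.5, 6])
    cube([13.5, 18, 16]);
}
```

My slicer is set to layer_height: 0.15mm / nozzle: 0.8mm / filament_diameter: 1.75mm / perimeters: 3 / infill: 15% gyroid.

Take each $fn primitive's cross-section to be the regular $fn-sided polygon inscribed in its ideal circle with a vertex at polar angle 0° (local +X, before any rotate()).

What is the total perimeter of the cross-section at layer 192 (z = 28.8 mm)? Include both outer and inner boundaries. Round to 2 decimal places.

At z = 28.8 mm: the cube does not reach this height (z outside [0, 14]); the r=5.5 cylinder at (12.5, -0.5) gives a regular 12-gon of circumradius 5.5 (constant along its height) (perimeter = 2·12·5.500·sin(180°/12) = 34.16 mm); the cube at (7.5, 8) is absent (z outside [8.5, 28.5]); Combining (union): only the r=5.5 cylinder at (12.5, -0.5) is present, so the union is just that shape — boundary = 34.16 mm; the cube at (4, 11.5) is not intersected at this z (z outside [6, 22]); Taking the union: only that combined region is present, so the union is just that shape — boundary = 34.16 mm. Overall, the cross-section is a single solid region. Total boundary length (outer) = 34.16 mm.

34.16 mm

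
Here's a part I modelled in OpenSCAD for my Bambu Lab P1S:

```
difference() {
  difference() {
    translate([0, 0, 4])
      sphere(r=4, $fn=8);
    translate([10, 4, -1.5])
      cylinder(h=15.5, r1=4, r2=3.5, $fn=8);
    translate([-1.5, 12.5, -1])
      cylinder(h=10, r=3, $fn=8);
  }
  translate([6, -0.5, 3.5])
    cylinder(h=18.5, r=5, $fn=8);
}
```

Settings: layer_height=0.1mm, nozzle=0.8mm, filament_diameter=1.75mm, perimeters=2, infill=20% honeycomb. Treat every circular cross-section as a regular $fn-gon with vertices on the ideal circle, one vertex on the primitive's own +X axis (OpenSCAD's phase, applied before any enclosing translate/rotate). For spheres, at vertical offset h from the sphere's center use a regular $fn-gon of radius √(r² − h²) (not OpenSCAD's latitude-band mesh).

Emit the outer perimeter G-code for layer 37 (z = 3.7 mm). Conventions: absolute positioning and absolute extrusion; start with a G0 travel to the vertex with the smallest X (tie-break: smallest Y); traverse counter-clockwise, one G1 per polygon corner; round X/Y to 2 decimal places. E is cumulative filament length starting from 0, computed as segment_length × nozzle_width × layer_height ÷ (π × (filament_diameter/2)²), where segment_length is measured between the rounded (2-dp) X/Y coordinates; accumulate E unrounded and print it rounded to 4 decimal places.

G0 X-3.99 Y0.00 Z3.70
G1 X-2.82 Y-2.82 E0.1015
G1 X0.00 Y-3.99 E0.2031
G1 X2.09 Y-3.12 E0.2784
G1 X1.00 Y-0.50 E0.3728
G1 X2.44 Y2.98 E0.4980
G1 X0.00 Y3.99 E0.5859
G1 X-2.82 Y2.82 E0.6874
G1 X-3.99 Y0.00 E0.7890

At z = 3.7 mm: the sphere: section is a regular 8-gon, circumradius = √(r²−h²) = √(4²−0.3²) = 3.989; the cone at (10, 4) (r1=4→r2=3.5) has section circumradius 3.832 here — a regular 8-gon; the r=3 cylinder at (-1.5, 12.5) contributes a regular 8-gon of circumradius 3; After the difference (first − rest): starting from the r=4 sphere, the cone at (10, 4) misses the remaining region (no effect); the r=3 cylinder at (-1.5, 12.5) misses the remaining region (no effect) — 1 connected region; the r=5 cylinder at (6, -0.5) gives a regular 8-gon of circumradius 5 (constant along its height); Subtracting the remaining from the first: starting from that combined region, the r=5 cylinder at (6, -0.5) partially overlaps it — only the 10.33 mm² overlap (of its 70.71 mm²) is removed, clipping the outline — 1 connected region. The outline is a single polygon with 8 vertices. Extrusion per mm of travel: 0.8 × 0.1 / (π × 0.875²) = 0.033260. Accumulating E over each segment gives final E = 0.7890.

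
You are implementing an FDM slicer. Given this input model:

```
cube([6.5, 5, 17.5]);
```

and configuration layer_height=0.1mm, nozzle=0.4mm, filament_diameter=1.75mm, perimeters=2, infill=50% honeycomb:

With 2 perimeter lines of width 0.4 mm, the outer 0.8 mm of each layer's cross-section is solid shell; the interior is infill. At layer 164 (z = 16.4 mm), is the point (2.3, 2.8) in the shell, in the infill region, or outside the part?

At z = 16.4 mm: the 6.5×5 cube contributes its full rectangle. Overall, the cross-section is a single solid region. The nearest boundary edge runs (6.50, 5.00)→(0.00, 5.00); distance from the point to it = 2.20 mm. The point is inside the cross-section and 2.20 mm from the nearest boundary — more than the 0.8 mm shell width (2 × 0.4), so it's in the infill interior.

infill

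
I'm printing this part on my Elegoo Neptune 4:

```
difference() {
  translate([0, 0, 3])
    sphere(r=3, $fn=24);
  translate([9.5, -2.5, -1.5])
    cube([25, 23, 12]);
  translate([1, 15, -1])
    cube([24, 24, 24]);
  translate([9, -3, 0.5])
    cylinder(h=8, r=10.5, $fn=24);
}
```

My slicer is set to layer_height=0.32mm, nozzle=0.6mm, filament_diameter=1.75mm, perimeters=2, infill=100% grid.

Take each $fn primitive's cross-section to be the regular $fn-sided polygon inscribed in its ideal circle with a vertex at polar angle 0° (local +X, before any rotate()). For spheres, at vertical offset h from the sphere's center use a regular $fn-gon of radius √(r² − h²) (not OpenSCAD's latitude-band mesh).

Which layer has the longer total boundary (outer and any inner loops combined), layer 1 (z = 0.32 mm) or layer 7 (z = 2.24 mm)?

Layer 1 (z = 0.32): the r=3 sphere contributes a regular 24-gon of circumradius √(3²−2.68²) = 1.348 (perimeter = 2·24·1.348·sin(180°/24) = 8.45 mm); the 25×23 cube at (9.5, -2.5) contributes its full rectangle (perimeter 96.00 mm); the cube at (1, 15) is present — its section is the full 24×24 rectangle (perimeter 96.00 mm); the cylinder at (9, -3) does not reach this height (z outside [0.5, 8.5]); After the difference (first − rest): starting from the r=3 sphere, the 25×23 cube at (9.5, -2.5) misses the remaining region (no effect); the 24×24 cube at (1, 15) misses the remaining region (no effect) — boundary = 8.45 mm. So its perimeter = 8.45 mm. Layer 7 (z = 2.24): the r=3 sphere slices to a regular 24-gon of circumradius 2.902 (√(r²−h²) with h=0.76 from center) (perimeter = 2·24·2.902·sin(180°/24) = 18.18 mm); the cube at (9.5, -2.5) (footprint 25×23) is included at this height (perimeter 96.00 mm); the cube at (1, 15) (footprint 24×24) is included at this height (perimeter 96.00 mm); the cylinder at (9, -3): section is a regular 24-gon, circumradius r=10.5 (perimeter = 2·24·10.500·sin(180°/24) = 65.79 mm); Taking the first minus the rest: starting from the r=3 sphere, the 25×23 cube at (9.5, -2.5) misses the remaining region (no effect); the 24×24 cube at (1, 15) misses the remaining region (no effect); the r=10.5 cylinder at (9, -3) partially overlaps it — only the 17.78 mm² overlap (of its 342.42 mm²) is removed, clipping the outline — boundary = 13.72 mm. So its perimeter = 13.72 mm. Layer 7 is larger (13.72 vs 8.45 mm).

layer 7 (z = 2.24 mm)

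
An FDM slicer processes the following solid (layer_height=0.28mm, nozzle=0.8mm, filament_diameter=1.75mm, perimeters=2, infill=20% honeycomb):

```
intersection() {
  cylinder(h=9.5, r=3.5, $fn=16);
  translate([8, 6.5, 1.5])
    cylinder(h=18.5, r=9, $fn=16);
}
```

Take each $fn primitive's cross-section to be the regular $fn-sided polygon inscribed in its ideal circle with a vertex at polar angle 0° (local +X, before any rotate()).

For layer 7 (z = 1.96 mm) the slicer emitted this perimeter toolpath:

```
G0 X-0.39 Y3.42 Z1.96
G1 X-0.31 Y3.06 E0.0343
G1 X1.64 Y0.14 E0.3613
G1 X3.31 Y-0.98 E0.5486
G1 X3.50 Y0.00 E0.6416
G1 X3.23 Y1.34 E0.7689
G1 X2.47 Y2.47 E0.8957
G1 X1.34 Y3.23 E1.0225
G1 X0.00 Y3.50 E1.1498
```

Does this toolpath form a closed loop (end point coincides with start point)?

no

Start point (G0): (-0.39, 3.42). End point (last G1): the path does not return to the start — open.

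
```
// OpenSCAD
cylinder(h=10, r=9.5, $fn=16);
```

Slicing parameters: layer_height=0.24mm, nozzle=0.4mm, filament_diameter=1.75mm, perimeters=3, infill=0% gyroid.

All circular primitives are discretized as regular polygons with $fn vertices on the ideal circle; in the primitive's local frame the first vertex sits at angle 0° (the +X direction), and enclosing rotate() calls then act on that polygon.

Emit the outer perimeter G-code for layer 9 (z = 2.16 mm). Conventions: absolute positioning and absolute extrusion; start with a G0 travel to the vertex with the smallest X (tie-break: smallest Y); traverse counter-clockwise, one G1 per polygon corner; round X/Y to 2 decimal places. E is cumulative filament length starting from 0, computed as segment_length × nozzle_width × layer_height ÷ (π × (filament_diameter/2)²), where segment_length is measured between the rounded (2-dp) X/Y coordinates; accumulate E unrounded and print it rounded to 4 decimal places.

G0 X-9.50 Y0.00 Z2.16
G1 X-8.78 Y-3.64 E0.1481
G1 X-6.72 Y-6.72 E0.2960
G1 X-3.64 Y-8.78 E0.4439
G1 X0.00 Y-9.50 E0.5920
G1 X3.64 Y-8.78 E0.7401
G1 X6.72 Y-6.72 E0.8880
G1 X8.78 Y-3.64 E1.0358
G1 X9.50 Y0.00 E1.1839
G1 X8.78 Y3.64 E1.3320
G1 X6.72 Y6.72 E1.4799
G1 X3.64 Y8.78 E1.6278
G1 X0.00 Y9.50 E1.7759
G1 X-3.64 Y8.78 E1.9240
G1 X-6.72 Y6.72 E2.0719
G1 X-8.78 Y3.64 E2.2198
G1 X-9.50 Y0.00 E2.3679

At z = 2.16 mm: the r=9.5 cylinder contributes a regular 16-gon of circumradius 9.5. The outline is a single polygon with 16 vertices. Extrusion per mm of travel: 0.4 × 0.24 / (π × 0.875²) = 0.039912. Accumulating E over each segment gives final E = 2.3679.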